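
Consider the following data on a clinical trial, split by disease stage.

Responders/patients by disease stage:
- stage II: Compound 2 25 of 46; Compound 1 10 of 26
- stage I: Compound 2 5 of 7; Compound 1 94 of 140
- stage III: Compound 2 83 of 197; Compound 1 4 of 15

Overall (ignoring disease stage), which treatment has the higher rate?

Stage II: Compound 2 25/46 = 54.3%, Compound 1 10/26 = 38.5% → Compound 2
Stage I: Compound 2 5/7 = 71.4%, Compound 1 94/140 = 67.1% → Compound 2
Stage III: Compound 2 83/197 = 42.1%, Compound 1 4/15 = 26.7% → Compound 2
Overall: Compound 2 113/250 = 45.2%, Compound 1 108/181 = 59.7% → Compound 1
(Compound 2 wins every disease group but Compound 1 wins overall — Compound 2's patients skew toward the low-rate stage III group.)

Compound 1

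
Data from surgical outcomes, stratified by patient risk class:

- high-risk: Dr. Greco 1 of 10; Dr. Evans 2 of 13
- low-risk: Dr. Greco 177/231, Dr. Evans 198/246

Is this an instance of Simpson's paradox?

No

High-risk: Dr. Greco 1/10 = 10.0%, Dr. Evans 2/13 = 15.4% → Dr. Evans
Low-risk: Dr. Greco 177/231 = 76.6%, Dr. Evans 198/246 = 80.5% → Dr. Evans
Overall: Dr. Greco 178/241 = 73.9%, Dr. Evans 200/259 = 77.2% → Dr. Evans
Dr. Evans wins overall and in every patient risk group — no reversal.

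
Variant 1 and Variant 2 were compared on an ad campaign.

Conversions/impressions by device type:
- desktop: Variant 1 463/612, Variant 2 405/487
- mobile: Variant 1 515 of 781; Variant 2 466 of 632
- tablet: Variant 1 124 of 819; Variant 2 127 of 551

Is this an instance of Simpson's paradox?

No

Desktop: Variant 1 463/612 = 75.7%, Variant 2 405/487 = 83.2% → Variant 2
Mobile: Variant 1 515/781 = 65.9%, Variant 2 466/632 = 73.7% → Variant 2
Tablet: Variant 1 124/819 = 15.1%, Variant 2 127/551 = 23.0% → Variant 2
Overall: Variant 1 1102/2212 = 49.8%, Variant 2 998/1670 = 59.8% → Variant 2
Variant 2 wins overall and in every device group — no reversal.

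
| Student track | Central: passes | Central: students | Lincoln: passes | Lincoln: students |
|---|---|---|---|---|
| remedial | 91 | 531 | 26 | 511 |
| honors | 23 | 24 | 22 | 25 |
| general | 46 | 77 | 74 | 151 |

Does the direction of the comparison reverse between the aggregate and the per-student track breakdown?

No

Remedial: Central 91/531 = 17.1%, Lincoln 26/511 = 5.1% → Central
Honors: Central 23/24 = 95.8%, Lincoln 22/25 = 88.0% → Central
General: Central 46/77 = 59.7%, Lincoln 74/151 = 49.0% → Central
Overall: Central 160/632 = 25.3%, Lincoln 122/687 = 17.8% → Central
Central wins overall and in every student group — no reversal.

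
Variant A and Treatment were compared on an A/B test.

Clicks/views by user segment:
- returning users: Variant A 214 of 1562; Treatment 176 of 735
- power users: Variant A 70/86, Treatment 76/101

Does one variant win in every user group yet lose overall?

No

Returning users: Variant A 214/1562 = 13.7%, Treatment 176/735 = 23.9% → Treatment
Power users: Variant A 70/86 = 81.4%, Treatment 76/101 = 75.2% → Variant A
Overall: Variant A 284/1648 = 17.2%, Treatment 252/836 = 30.1% → Treatment
Neither sweeps: Variant A wins 1 of 2 groups, Treatment wins 1. Treatment wins overall but not every group — no Simpson reversal.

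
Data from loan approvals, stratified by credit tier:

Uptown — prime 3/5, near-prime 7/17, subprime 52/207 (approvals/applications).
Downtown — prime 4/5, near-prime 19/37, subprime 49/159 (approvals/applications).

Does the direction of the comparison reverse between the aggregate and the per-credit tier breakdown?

No

Prime: Uptown 3/5 = 60.0%, Downtown 4/5 = 80.0% → Downtown
Near-prime: Uptown 7/17 = 41.2%, Downtown 19/37 = 51.4% → Downtown
Subprime: Uptown 52/207 = 25.1%, Downtown 49/159 = 30.8% → Downtown
Overall: Uptown 62/229 = 27.1%, Downtown 72/201 = 35.8% → Downtown
Downtown wins overall and in every credit group — no reversal.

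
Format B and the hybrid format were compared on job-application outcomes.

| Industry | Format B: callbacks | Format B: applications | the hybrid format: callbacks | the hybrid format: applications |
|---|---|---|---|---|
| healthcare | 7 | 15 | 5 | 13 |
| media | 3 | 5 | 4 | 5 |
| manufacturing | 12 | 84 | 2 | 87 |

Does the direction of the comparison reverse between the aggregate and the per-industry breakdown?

Healthcare: Format B 7/15 = 46.7%, the hybrid format 5/13 = 38.5% → Format B
Media: Format B 3/5 = 60.0%, the hybrid format 4/5 = 80.0% → the hybrid format
Manufacturing: Format B 12/84 = 14.3%, the hybrid format 2/87 = 2.3% → Format B
Overall: Format B 22/104 = 21.2%, the hybrid format 11/105 = 10.5% → Format B
Neither sweeps: Format B wins 2 of 3 groups, the hybrid format wins 1. Format B wins overall but not every group — no Simpson reversal.

No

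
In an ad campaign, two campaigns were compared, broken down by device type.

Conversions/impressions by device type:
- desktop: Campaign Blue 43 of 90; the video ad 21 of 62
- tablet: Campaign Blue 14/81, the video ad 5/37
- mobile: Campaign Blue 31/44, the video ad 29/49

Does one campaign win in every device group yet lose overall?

Desktop: Campaign Blue 43/90 = 47.8%, the video ad 21/62 = 33.9% → Campaign Blue
Tablet: Campaign Blue 14/81 = 17.3%, the video ad 5/37 = 13.5% → Campaign Blue
Mobile: Campaign Blue 31/44 = 70.5%, the video ad 29/49 = 59.2% → Campaign Blue
Overall: Campaign Blue 88/215 = 40.9%, the video ad 55/148 = 37.2% → Campaign Blue
Campaign Blue wins overall and in every device group — no reversal.

No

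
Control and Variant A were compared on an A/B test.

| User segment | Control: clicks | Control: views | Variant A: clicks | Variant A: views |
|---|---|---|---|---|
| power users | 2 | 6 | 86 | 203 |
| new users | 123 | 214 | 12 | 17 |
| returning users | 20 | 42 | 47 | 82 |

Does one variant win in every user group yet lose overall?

Power users: Control 2/6 = 33.3%, Variant A 86/203 = 42.4% → Variant A
New users: Control 123/214 = 57.5%, Variant A 12/17 = 70.6% → Variant A
Returning users: Control 20/42 = 47.6%, Variant A 47/82 = 57.3% → Variant A
Overall: Control 145/262 = 55.3%, Variant A 145/302 = 48.0% → Control
Variant A wins each user group but Control wins overall — the comparison reverses. Variant A's views skew toward power users, which has a lower base rate.

Yes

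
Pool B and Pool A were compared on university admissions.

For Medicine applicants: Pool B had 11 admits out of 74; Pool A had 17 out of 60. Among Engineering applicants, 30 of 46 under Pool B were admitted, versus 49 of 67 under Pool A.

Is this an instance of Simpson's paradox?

No

Medicine: Pool B 11/74 = 14.9%, Pool A 17/60 = 28.3% → Pool A
Engineering: Pool B 30/46 = 65.2%, Pool A 49/67 = 73.1% → Pool A
Overall: Pool B 41/120 = 34.2%, Pool A 66/127 = 52.0% → Pool A
Pool A wins overall and in every department group — no reversal.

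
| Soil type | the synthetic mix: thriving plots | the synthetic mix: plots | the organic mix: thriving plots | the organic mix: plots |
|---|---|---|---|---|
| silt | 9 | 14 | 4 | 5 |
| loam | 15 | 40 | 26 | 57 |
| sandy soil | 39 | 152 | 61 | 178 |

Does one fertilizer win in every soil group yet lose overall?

Silt: the synthetic mix 9/14 = 64.3%, the organic mix 4/5 = 80.0% → the organic mix
Loam: the synthetic mix 15/40 = 37.5%, the organic mix 26/57 = 45.6% → the organic mix
Sandy soil: the synthetic mix 39/152 = 25.7%, the organic mix 61/178 = 34.3% → the organic mix
Overall: the synthetic mix 63/206 = 30.6%, the organic mix 91/240 = 37.9% → the organic mix
The organic mix wins overall and in every soil group — no reversal.

No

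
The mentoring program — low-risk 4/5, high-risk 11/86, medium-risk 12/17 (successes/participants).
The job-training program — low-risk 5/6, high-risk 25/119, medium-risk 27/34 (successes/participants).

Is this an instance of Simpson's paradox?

No

Low-risk: the mentoring program 4/5 = 80.0%, the job-training program 5/6 = 83.3% → the job-training program
High-risk: the mentoring program 11/86 = 12.8%, the job-training program 25/119 = 21.0% → the job-training program
Medium-risk: the mentoring program 12/17 = 70.6%, the job-training program 27/34 = 79.4% → the job-training program
Overall: the mentoring program 27/108 = 25.0%, the job-training program 57/159 = 35.8% → the job-training program
The job-training program wins overall and in every risk group — no reversal.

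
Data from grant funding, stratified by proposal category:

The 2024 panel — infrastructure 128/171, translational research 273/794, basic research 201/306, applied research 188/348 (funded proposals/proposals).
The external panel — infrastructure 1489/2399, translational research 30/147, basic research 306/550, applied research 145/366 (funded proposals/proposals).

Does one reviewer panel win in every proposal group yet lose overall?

Yes

Infrastructure: the 2024 panel 128/171 = 74.9%, the external panel 1489/2399 = 62.1% → the 2024 panel
Translational research: the 2024 panel 273/794 = 34.4%, the external panel 30/147 = 20.4% → the 2024 panel
Basic research: the 2024 panel 201/306 = 65.7%, the external panel 306/550 = 55.6% → the 2024 panel
Applied research: the 2024 panel 188/348 = 54.0%, the external panel 145/366 = 39.6% → the 2024 panel
Overall: the 2024 panel 790/1619 = 48.8%, the external panel 1970/3462 = 56.9% → the external panel
The 2024 panel wins each proposal group but the external panel wins overall — the comparison reverses. The 2024 panel's proposals skew toward translational research, which has a lower base rate.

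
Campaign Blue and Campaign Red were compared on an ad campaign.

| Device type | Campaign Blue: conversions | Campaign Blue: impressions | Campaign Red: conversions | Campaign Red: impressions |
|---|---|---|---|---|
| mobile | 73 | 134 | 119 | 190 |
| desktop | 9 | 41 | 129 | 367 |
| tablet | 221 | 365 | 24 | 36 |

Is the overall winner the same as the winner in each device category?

Mobile: Campaign Blue 73/134 = 54.5%, Campaign Red 119/190 = 62.6% → Campaign Red
Desktop: Campaign Blue 9/41 = 22.0%, Campaign Red 129/367 = 35.1% → Campaign Red
Tablet: Campaign Blue 221/365 = 60.5%, Campaign Red 24/36 = 66.7% → Campaign Red
Overall: Campaign Blue 303/540 = 56.1%, Campaign Red 272/593 = 45.9% → Campaign Blue
Campaign Red wins each device group but Campaign Blue wins overall — the comparison reverses. Campaign Red's impressions skew toward desktop, which has a lower base rate.

No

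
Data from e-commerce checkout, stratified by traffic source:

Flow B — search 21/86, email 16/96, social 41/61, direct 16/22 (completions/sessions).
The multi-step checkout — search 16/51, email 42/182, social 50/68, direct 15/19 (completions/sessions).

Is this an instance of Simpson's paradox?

Search: Flow B 21/86 = 24.4%, the multi-step checkout 16/51 = 31.4% → the multi-step checkout
Email: Flow B 16/96 = 16.7%, the multi-step checkout 42/182 = 23.1% → the multi-step checkout
Social: Flow B 41/61 = 67.2%, the multi-step checkout 50/68 = 73.5% → the multi-step checkout
Direct: Flow B 16/22 = 72.7%, the multi-step checkout 15/19 = 78.9% → the multi-step checkout
Overall: Flow B 94/265 = 35.5%, the multi-step checkout 123/320 = 38.4% → the multi-step checkout
The multi-step checkout wins overall and in every traffic group — no reversal.

No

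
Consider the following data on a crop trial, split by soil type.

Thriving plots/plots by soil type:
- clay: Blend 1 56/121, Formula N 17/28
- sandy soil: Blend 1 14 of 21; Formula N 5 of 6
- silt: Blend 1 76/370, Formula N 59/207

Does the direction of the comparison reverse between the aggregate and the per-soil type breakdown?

Clay: Blend 1 56/121 = 46.3%, Formula N 17/28 = 60.7% → Formula N
Sandy soil: Blend 1 14/21 = 66.7%, Formula N 5/6 = 83.3% → Formula N
Silt: Blend 1 76/370 = 20.5%, Formula N 59/207 = 28.5% → Formula N
Overall: Blend 1 146/512 = 28.5%, Formula N 81/241 = 33.6% → Formula N
Formula N wins overall and in every soil group — no reversal.

No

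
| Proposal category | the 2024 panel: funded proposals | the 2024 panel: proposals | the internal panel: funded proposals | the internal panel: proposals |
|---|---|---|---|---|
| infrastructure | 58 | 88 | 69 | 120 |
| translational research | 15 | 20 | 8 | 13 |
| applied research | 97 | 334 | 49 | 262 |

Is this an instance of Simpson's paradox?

Infrastructure: the 2024 panel 58/88 = 65.9%, the internal panel 69/120 = 57.5% → the 2024 panel
Translational research: the 2024 panel 15/20 = 75.0%, the internal panel 8/13 = 61.5% → the 2024 panel
Applied research: the 2024 panel 97/334 = 29.0%, the internal panel 49/262 = 18.7% → the 2024 panel
Overall: the 2024 panel 170/442 = 38.5%, the internal panel 126/395 = 31.9% → the 2024 panel
The 2024 panel wins overall and in every proposal group — no reversal.

No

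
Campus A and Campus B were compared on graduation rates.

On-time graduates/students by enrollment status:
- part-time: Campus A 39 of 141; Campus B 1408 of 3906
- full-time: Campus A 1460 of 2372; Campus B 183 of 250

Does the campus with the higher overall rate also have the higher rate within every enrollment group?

No

Part-time: Campus A 39/141 = 27.7%, Campus B 1408/3906 = 36.0% → Campus B
Full-time: Campus A 1460/2372 = 61.6%, Campus B 183/250 = 73.2% → Campus B
Overall: Campus A 1499/2513 = 59.6%, Campus B 1591/4156 = 38.3% → Campus A
Campus B wins each enrollment group but Campus A wins overall — the comparison reverses. Campus B's students skew toward part-time, which has a lower base rate.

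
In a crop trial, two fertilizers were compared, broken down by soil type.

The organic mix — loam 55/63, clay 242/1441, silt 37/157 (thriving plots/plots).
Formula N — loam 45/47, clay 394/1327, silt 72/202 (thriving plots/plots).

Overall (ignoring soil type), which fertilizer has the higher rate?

Formula N

Loam: the organic mix 55/63 = 87.3%, Formula N 45/47 = 95.7% → Formula N
Clay: the organic mix 242/1441 = 16.8%, Formula N 394/1327 = 29.7% → Formula N
Silt: the organic mix 37/157 = 23.6%, Formula N 72/202 = 35.6% → Formula N
Overall: the organic mix 334/1661 = 20.1%, Formula N 511/1576 = 32.4% → Formula N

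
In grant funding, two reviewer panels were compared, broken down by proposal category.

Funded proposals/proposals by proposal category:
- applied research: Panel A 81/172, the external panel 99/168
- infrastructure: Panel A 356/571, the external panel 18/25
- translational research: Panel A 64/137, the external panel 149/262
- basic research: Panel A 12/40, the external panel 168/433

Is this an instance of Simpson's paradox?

Applied research: Panel A 81/172 = 47.1%, the external panel 99/168 = 58.9% → the external panel
Infrastructure: Panel A 356/571 = 62.3%, the external panel 18/25 = 72.0% → the external panel
Translational research: Panel A 64/137 = 46.7%, the external panel 149/262 = 56.9% → the external panel
Basic research: Panel A 12/40 = 30.0%, the external panel 168/433 = 38.8% → the external panel
Overall: Panel A 513/920 = 55.8%, the external panel 434/888 = 48.9% → Panel A
The external panel wins each proposal group but Panel A wins overall — the comparison reverses. The external panel's proposals skew toward basic research, which has a lower base rate.

Yes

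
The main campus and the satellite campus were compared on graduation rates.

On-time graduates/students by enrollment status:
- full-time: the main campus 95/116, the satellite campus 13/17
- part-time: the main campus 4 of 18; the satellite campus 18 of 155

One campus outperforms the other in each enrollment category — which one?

Full-time: the main campus 95/116 = 81.9%, the satellite campus 13/17 = 76.5% → the main campus
Part-time: the main campus 4/18 = 22.2%, the satellite campus 18/155 = 11.6% → the main campus
The main campus has the higher rate in both groups.

the main campus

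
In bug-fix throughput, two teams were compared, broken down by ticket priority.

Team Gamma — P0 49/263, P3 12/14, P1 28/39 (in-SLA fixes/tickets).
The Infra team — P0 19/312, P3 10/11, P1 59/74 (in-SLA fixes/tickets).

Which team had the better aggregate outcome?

Team Gamma

P0: Team Gamma 49/263 = 18.6%, the Infra team 19/312 = 6.1% → Team Gamma
P3: Team Gamma 12/14 = 85.7%, the Infra team 10/11 = 90.9% → the Infra team
P1: Team Gamma 28/39 = 71.8%, the Infra team 59/74 = 79.7% → the Infra team
Overall: Team Gamma 89/316 = 28.2%, the Infra team 88/397 = 22.2% → Team Gamma
(Neither sweeps every ticket group, but Team Gamma has the higher pooled rate.)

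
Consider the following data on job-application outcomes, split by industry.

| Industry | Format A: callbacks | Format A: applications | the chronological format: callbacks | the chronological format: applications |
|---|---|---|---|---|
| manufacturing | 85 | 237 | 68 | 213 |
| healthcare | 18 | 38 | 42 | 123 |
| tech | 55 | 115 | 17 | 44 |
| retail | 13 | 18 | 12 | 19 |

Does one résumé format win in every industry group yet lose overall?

Manufacturing: Format A 85/237 = 35.9%, the chronological format 68/213 = 31.9% → Format A
Healthcare: Format A 18/38 = 47.4%, the chronological format 42/123 = 34.1% → Format A
Tech: Format A 55/115 = 47.8%, the chronological format 17/44 = 38.6% → Format A
Retail: Format A 13/18 = 72.2%, the chronological format 12/19 = 63.2% → Format A
Overall: Format A 171/408 = 41.9%, the chronological format 139/399 = 34.8% → Format A
Format A wins overall and in every industry group — no reversal.

No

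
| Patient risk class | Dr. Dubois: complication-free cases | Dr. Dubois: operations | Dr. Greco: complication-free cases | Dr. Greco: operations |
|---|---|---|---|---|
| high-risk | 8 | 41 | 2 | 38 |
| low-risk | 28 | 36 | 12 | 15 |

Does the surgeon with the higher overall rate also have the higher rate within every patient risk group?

High-risk: Dr. Dubois 8/41 = 19.5%, Dr. Greco 2/38 = 5.3% → Dr. Dubois
Low-risk: Dr. Dubois 28/36 = 77.8%, Dr. Greco 12/15 = 80.0% → Dr. Greco
Overall: Dr. Dubois 36/77 = 46.8%, Dr. Greco 14/53 = 26.4% → Dr. Dubois
Neither sweeps: Dr. Dubois wins 1 of 2 groups, Dr. Greco wins 1. Dr. Dubois wins overall but not every group — no Simpson reversal.

No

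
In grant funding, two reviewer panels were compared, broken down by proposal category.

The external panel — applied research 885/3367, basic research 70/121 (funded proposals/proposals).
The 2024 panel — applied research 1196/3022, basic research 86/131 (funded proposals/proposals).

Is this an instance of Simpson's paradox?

No

Applied research: the external panel 885/3367 = 26.3%, the 2024 panel 1196/3022 = 39.6% → the 2024 panel
Basic research: the external panel 70/121 = 57.9%, the 2024 panel 86/131 = 65.6% → the 2024 panel
Overall: the external panel 955/3488 = 27.4%, the 2024 panel 1282/3153 = 40.7% → the 2024 panel
The 2024 panel wins overall and in every proposal group — no reversal.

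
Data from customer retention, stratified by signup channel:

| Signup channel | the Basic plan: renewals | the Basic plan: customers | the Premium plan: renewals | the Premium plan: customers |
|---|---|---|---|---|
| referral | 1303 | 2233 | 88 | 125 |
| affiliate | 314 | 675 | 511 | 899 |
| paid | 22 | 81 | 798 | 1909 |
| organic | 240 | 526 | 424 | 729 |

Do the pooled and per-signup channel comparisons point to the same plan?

No

Referral: the Basic plan 1303/2233 = 58.4%, the Premium plan 88/125 = 70.4% → the Premium plan
Affiliate: the Basic plan 314/675 = 46.5%, the Premium plan 511/899 = 56.8% → the Premium plan
Paid: the Basic plan 22/81 = 27.2%, the Premium plan 798/1909 = 41.8% → the Premium plan
Organic: the Basic plan 240/526 = 45.6%, the Premium plan 424/729 = 58.2% → the Premium plan
Overall: the Basic plan 1879/3515 = 53.5%, the Premium plan 1821/3662 = 49.7% → the Basic plan
The Premium plan wins each signup group but the Basic plan wins overall — the comparison reverses. The Premium plan's customers skew toward paid, which has a lower base rate.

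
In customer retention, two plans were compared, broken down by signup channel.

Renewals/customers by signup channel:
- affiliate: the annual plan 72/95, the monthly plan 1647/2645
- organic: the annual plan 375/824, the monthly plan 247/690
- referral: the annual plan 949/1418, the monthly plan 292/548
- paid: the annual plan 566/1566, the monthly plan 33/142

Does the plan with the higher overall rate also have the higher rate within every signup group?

No

Affiliate: the annual plan 72/95 = 75.8%, the monthly plan 1647/2645 = 62.3% → the annual plan
Organic: the annual plan 375/824 = 45.5%, the monthly plan 247/690 = 35.8% → the annual plan
Referral: the annual plan 949/1418 = 66.9%, the monthly plan 292/548 = 53.3% → the annual plan
Paid: the annual plan 566/1566 = 36.1%, the monthly plan 33/142 = 23.2% → the annual plan
Overall: the annual plan 1962/3903 = 50.3%, the monthly plan 2219/4025 = 55.1% → the monthly plan
The annual plan wins each signup group but the monthly plan wins overall — the comparison reverses. The annual plan's customers skew toward paid, which has a lower base rate.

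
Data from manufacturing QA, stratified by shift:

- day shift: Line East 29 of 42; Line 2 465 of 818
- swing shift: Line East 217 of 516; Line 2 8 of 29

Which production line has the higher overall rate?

Day shift: Line East 29/42 = 69.0%, Line 2 465/818 = 56.8% → Line East
Swing shift: Line East 217/516 = 42.1%, Line 2 8/29 = 27.6% → Line East
Overall: Line East 246/558 = 44.1%, Line 2 473/847 = 55.8% → Line 2
(Line East wins every shift group but Line 2 wins overall — Line East's units skew toward the low-rate swing shift group.)

Line 2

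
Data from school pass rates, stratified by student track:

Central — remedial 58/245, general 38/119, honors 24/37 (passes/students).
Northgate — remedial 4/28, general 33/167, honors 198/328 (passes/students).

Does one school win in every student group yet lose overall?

Remedial: Central 58/245 = 23.7%, Northgate 4/28 = 14.3% → Central
General: Central 38/119 = 31.9%, Northgate 33/167 = 19.8% → Central
Honors: Central 24/37 = 64.9%, Northgate 198/328 = 60.4% → Central
Overall: Central 120/401 = 29.9%, Northgate 235/523 = 44.9% → Northgate
Central wins each student group but Northgate wins overall — the comparison reverses. Central's students skew toward remedial, which has a lower base rate.

Yes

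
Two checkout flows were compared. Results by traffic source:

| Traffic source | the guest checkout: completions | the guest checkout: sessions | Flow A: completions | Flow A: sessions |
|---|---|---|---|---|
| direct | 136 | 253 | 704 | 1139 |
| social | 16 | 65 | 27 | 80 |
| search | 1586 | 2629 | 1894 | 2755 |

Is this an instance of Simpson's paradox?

Direct: the guest checkout 136/253 = 53.8%, Flow A 704/1139 = 61.8% → Flow A
Social: the guest checkout 16/65 = 24.6%, Flow A 27/80 = 33.8% → Flow A
Search: the guest checkout 1586/2629 = 60.3%, Flow A 1894/2755 = 68.7% → Flow A
Overall: the guest checkout 1738/2947 = 59.0%, Flow A 2625/3974 = 66.1% → Flow A
Flow A wins overall and in every traffic group — no reversal.

No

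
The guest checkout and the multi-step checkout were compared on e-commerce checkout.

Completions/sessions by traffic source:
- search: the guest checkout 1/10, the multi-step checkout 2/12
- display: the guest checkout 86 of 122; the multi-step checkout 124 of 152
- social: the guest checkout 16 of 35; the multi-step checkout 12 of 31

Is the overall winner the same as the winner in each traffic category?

Search: the guest checkout 1/10 = 10.0%, the multi-step checkout 2/12 = 16.7% → the multi-step checkout
Display: the guest checkout 86/122 = 70.5%, the multi-step checkout 124/152 = 81.6% → the multi-step checkout
Social: the guest checkout 16/35 = 45.7%, the multi-step checkout 12/31 = 38.7% → the guest checkout
Overall: the guest checkout 103/167 = 61.7%, the multi-step checkout 138/195 = 70.8% → the multi-step checkout
Neither sweeps: the guest checkout wins 1 of 3 groups, the multi-step checkout wins 2. The multi-step checkout wins overall but not every group — no Simpson reversal.

No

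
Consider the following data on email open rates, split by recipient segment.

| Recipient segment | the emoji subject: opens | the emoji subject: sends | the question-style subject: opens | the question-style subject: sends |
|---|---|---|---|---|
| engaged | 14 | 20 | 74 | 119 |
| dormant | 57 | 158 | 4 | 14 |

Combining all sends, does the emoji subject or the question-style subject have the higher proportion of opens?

the question-style subject

Engaged: the emoji subject 14/20 = 70.0%, the question-style subject 74/119 = 62.2% → the emoji subject
Dormant: the emoji subject 57/158 = 36.1%, the question-style subject 4/14 = 28.6% → the emoji subject
Overall: the emoji subject 71/178 = 39.9%, the question-style subject 78/133 = 58.6% → the question-style subject
(The emoji subject wins every recipient group but the question-style subject wins overall — the emoji subject's sends skew toward the low-rate dormant group.)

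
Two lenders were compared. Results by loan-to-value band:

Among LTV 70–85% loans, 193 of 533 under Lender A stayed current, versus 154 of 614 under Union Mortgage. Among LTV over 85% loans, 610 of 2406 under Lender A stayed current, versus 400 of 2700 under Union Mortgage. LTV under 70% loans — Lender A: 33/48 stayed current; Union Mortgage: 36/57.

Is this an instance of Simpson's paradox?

LTV 70–85%: Lender A 193/533 = 36.2%, Union Mortgage 154/614 = 25.1% → Lender A
LTV over 85%: Lender A 610/2406 = 25.4%, Union Mortgage 400/2700 = 14.8% → Lender A
LTV under 70%: Lender A 33/48 = 68.8%, Union Mortgage 36/57 = 63.2% → Lender A
Overall: Lender A 836/2987 = 28.0%, Union Mortgage 590/3371 = 17.5% → Lender A
Lender A wins overall and in every loan-to-value group — no reversal.

No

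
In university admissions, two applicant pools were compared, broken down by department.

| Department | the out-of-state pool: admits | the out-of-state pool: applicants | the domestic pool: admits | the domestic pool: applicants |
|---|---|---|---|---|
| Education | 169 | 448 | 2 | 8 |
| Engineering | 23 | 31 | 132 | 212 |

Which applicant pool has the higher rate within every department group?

Education: the out-of-state pool 169/448 = 37.7%, the domestic pool 2/8 = 25.0% → the out-of-state pool
Engineering: the out-of-state pool 23/31 = 74.2%, the domestic pool 132/212 = 62.3% → the out-of-state pool
The out-of-state pool has the higher rate in both groups.

the out-of-state pool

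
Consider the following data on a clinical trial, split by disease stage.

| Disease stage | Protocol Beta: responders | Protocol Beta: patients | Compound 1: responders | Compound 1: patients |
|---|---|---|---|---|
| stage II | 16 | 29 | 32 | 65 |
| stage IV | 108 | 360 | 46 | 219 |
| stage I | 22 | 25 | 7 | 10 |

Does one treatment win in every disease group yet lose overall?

Stage II: Protocol Beta 16/29 = 55.2%, Compound 1 32/65 = 49.2% → Protocol Beta
Stage IV: Protocol Beta 108/360 = 30.0%, Compound 1 46/219 = 21.0% → Protocol Beta
Stage I: Protocol Beta 22/25 = 88.0%, Compound 1 7/10 = 70.0% → Protocol Beta
Overall: Protocol Beta 146/414 = 35.3%, Compound 1 85/294 = 28.9% → Protocol Beta
Protocol Beta wins overall and in every disease group — no reversal.

No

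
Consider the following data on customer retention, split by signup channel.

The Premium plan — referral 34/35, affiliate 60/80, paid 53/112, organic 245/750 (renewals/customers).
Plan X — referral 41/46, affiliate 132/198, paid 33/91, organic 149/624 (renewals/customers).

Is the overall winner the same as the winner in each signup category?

Referral: the Premium plan 34/35 = 97.1%, Plan X 41/46 = 89.1% → the Premium plan
Affiliate: the Premium plan 60/80 = 75.0%, Plan X 132/198 = 66.7% → the Premium plan
Paid: the Premium plan 53/112 = 47.3%, Plan X 33/91 = 36.3% → the Premium plan
Organic: the Premium plan 245/750 = 32.7%, Plan X 149/624 = 23.9% → the Premium plan
Overall: the Premium plan 392/977 = 40.1%, Plan X 355/959 = 37.0% → the Premium plan
The Premium plan wins overall and in every signup group — no reversal.

Yes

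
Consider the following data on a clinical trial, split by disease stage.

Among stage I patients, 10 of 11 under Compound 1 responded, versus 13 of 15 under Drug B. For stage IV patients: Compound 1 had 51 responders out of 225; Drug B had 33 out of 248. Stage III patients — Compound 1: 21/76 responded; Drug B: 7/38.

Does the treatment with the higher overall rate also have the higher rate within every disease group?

Yes

Stage I: Compound 1 10/11 = 90.9%, Drug B 13/15 = 86.7% → Compound 1
Stage IV: Compound 1 51/225 = 22.7%, Drug B 33/248 = 13.3% → Compound 1
Stage III: Compound 1 21/76 = 27.6%, Drug B 7/38 = 18.4% → Compound 1
Overall: Compound 1 82/312 = 26.3%, Drug B 53/301 = 17.6% → Compound 1
Compound 1 wins overall and in every disease group — no reversal.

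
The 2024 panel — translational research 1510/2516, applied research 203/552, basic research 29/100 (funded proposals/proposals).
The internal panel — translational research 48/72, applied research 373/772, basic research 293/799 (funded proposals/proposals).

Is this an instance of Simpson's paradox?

Translational research: the 2024 panel 1510/2516 = 60.0%, the internal panel 48/72 = 66.7% → the internal panel
Applied research: the 2024 panel 203/552 = 36.8%, the internal panel 373/772 = 48.3% → the internal panel
Basic research: the 2024 panel 29/100 = 29.0%, the internal panel 293/799 = 36.7% → the internal panel
Overall: the 2024 panel 1742/3168 = 55.0%, the internal panel 714/1643 = 43.5% → the 2024 panel
The internal panel wins each proposal group but the 2024 panel wins overall — the comparison reverses. The internal panel's proposals skew toward basic research, which has a lower base rate.

Yes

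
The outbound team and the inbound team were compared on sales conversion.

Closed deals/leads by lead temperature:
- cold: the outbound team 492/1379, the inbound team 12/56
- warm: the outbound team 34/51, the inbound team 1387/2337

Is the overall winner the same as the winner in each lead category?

No

Cold: the outbound team 492/1379 = 35.7%, the inbound team 12/56 = 21.4% → the outbound team
Warm: the outbound team 34/51 = 66.7%, the inbound team 1387/2337 = 59.3% → the outbound team
Overall: the outbound team 526/1430 = 36.8%, the inbound team 1399/2393 = 58.5% → the inbound team
The outbound team wins each lead group but the inbound team wins overall — the comparison reverses. The outbound team's leads skew toward cold, which has a lower base rate.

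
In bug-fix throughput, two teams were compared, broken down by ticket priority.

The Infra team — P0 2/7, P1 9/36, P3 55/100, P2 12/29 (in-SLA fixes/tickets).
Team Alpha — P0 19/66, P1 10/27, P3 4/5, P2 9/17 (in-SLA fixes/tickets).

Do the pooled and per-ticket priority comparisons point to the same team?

P0: the Infra team 2/7 = 28.6%, Team Alpha 19/66 = 28.8% → Team Alpha
P1: the Infra team 9/36 = 25.0%, Team Alpha 10/27 = 37.0% → Team Alpha
P3: the Infra team 55/100 = 55.0%, Team Alpha 4/5 = 80.0% → Team Alpha
P2: the Infra team 12/29 = 41.4%, Team Alpha 9/17 = 52.9% → Team Alpha
Overall: the Infra team 78/172 = 45.3%, Team Alpha 42/115 = 36.5% → the Infra team
Team Alpha wins each ticket group but the Infra team wins overall — the comparison reverses. Team Alpha's tickets skew toward P0, which has a lower base rate.

No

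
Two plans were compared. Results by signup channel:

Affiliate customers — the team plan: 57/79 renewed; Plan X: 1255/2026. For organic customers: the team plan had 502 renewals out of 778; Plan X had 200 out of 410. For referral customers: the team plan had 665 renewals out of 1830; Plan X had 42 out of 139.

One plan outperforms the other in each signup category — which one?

the team plan

Affiliate: the team plan 57/79 = 72.2%, Plan X 1255/2026 = 61.9% → the team plan
Organic: the team plan 502/778 = 64.5%, Plan X 200/410 = 48.8% → the team plan
Referral: the team plan 665/1830 = 36.3%, Plan X 42/139 = 30.2% → the team plan
The team plan has the higher rate in all 3 groups.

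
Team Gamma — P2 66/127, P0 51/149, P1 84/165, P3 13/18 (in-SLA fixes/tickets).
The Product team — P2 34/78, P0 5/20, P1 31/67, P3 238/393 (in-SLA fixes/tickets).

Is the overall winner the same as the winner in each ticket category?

No

P2: Team Gamma 66/127 = 52.0%, the Product team 34/78 = 43.6% → Team Gamma
P0: Team Gamma 51/149 = 34.2%, the Product team 5/20 = 25.0% → Team Gamma
P1: Team Gamma 84/165 = 50.9%, the Product team 31/67 = 46.3% → Team Gamma
P3: Team Gamma 13/18 = 72.2%, the Product team 238/393 = 60.6% → Team Gamma
Overall: Team Gamma 214/459 = 46.6%, the Product team 308/558 = 55.2% → the Product team
Team Gamma wins each ticket group but the Product team wins overall — the comparison reverses. Team Gamma's tickets skew toward P0, which has a lower base rate.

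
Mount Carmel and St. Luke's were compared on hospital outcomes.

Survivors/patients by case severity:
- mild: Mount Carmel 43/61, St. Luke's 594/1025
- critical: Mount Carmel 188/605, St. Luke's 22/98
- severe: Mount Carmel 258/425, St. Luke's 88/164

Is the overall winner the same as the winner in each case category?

No

Mild: Mount Carmel 43/61 = 70.5%, St. Luke's 594/1025 = 58.0% → Mount Carmel
Critical: Mount Carmel 188/605 = 31.1%, St. Luke's 22/98 = 22.4% → Mount Carmel
Severe: Mount Carmel 258/425 = 60.7%, St. Luke's 88/164 = 53.7% → Mount Carmel
Overall: Mount Carmel 489/1091 = 44.8%, St. Luke's 704/1287 = 54.7% → St. Luke's
Mount Carmel wins each case group but St. Luke's wins overall — the comparison reverses. Mount Carmel's patients skew toward critical, which has a lower base rate.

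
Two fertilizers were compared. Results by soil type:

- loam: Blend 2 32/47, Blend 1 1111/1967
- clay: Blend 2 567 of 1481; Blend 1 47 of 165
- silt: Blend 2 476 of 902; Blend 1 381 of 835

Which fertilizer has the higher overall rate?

Loam: Blend 2 32/47 = 68.1%, Blend 1 1111/1967 = 56.5% → Blend 2
Clay: Blend 2 567/1481 = 38.3%, Blend 1 47/165 = 28.5% → Blend 2
Silt: Blend 2 476/902 = 52.8%, Blend 1 381/835 = 45.6% → Blend 2
Overall: Blend 2 1075/2430 = 44.2%, Blend 1 1539/2967 = 51.9% → Blend 1
(Blend 2 wins every soil group but Blend 1 wins overall — Blend 2's plots skew toward the low-rate clay group.)

Blend 1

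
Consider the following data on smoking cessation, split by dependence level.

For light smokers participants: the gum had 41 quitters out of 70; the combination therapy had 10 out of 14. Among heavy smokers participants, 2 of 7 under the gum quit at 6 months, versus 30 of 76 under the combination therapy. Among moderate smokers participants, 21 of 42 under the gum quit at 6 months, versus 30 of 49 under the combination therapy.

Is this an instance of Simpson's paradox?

Light smokers: the gum 41/70 = 58.6%, the combination therapy 10/14 = 71.4% → the combination therapy
Heavy smokers: the gum 2/7 = 28.6%, the combination therapy 30/76 = 39.5% → the combination therapy
Moderate smokers: the gum 21/42 = 50.0%, the combination therapy 30/49 = 61.2% → the combination therapy
Overall: the gum 64/119 = 53.8%, the combination therapy 70/139 = 50.4% → the gum
The combination therapy wins each dependence group but the gum wins overall — the comparison reverses. The combination therapy's participants skew toward heavy smokers, which has a lower base rate.

Yes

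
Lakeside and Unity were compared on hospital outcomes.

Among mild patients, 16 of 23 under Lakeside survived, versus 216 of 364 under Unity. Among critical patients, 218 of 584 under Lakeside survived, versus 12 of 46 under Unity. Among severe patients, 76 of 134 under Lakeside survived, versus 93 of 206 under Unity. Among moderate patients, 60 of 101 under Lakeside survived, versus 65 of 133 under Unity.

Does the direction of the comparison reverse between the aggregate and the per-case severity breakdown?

Mild: Lakeside 16/23 = 69.6%, Unity 216/364 = 59.3% → Lakeside
Critical: Lakeside 218/584 = 37.3%, Unity 12/46 = 26.1% → Lakeside
Severe: Lakeside 76/134 = 56.7%, Unity 93/206 = 45.1% → Lakeside
Moderate: Lakeside 60/101 = 59.4%, Unity 65/133 = 48.9% → Lakeside
Overall: Lakeside 370/842 = 43.9%, Unity 386/749 = 51.5% → Unity
Lakeside wins each case group but Unity wins overall — the comparison reverses. Lakeside's patients skew toward critical, which has a lower base rate.

Yes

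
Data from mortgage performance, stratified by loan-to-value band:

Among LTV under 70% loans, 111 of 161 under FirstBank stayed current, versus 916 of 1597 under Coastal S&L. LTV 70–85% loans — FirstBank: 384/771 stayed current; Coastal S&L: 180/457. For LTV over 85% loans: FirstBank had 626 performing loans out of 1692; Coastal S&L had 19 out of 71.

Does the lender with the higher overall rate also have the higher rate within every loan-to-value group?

LTV under 70%: FirstBank 111/161 = 68.9%, Coastal S&L 916/1597 = 57.4% → FirstBank
LTV 70–85%: FirstBank 384/771 = 49.8%, Coastal S&L 180/457 = 39.4% → FirstBank
LTV over 85%: FirstBank 626/1692 = 37.0%, Coastal S&L 19/71 = 26.8% → FirstBank
Overall: FirstBank 1121/2624 = 42.7%, Coastal S&L 1115/2125 = 52.5% → Coastal S&L
FirstBank wins each loan-to-value group but Coastal S&L wins overall — the comparison reverses. FirstBank's loans skew toward LTV over 85%, which has a lower base rate.

No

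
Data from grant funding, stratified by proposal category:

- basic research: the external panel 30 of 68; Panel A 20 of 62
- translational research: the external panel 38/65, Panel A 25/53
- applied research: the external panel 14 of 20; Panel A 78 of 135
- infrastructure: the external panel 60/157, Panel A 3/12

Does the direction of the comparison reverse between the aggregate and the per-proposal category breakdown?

Basic research: the external panel 30/68 = 44.1%, Panel A 20/62 = 32.3% → the external panel
Translational research: the external panel 38/65 = 58.5%, Panel A 25/53 = 47.2% → the external panel
Applied research: the external panel 14/20 = 70.0%, Panel A 78/135 = 57.8% → the external panel
Infrastructure: the external panel 60/157 = 38.2%, Panel A 3/12 = 25.0% → the external panel
Overall: the external panel 142/310 = 45.8%, Panel A 126/262 = 48.1% → Panel A
The external panel wins each proposal group but Panel A wins overall — the comparison reverses. The external panel's proposals skew toward infrastructure, which has a lower base rate.

Yes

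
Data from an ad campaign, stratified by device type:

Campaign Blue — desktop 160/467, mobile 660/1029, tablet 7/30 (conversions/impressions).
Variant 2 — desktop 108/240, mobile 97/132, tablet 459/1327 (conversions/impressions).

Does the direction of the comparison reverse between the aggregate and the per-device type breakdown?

Desktop: Campaign Blue 160/467 = 34.3%, Variant 2 108/240 = 45.0% → Variant 2
Mobile: Campaign Blue 660/1029 = 64.1%, Variant 2 97/132 = 73.5% → Variant 2
Tablet: Campaign Blue 7/30 = 23.3%, Variant 2 459/1327 = 34.6% → Variant 2
Overall: Campaign Blue 827/1526 = 54.2%, Variant 2 664/1699 = 39.1% → Campaign Blue
Variant 2 wins each device group but Campaign Blue wins overall — the comparison reverses. Variant 2's impressions skew toward tablet, which has a lower base rate.

Yes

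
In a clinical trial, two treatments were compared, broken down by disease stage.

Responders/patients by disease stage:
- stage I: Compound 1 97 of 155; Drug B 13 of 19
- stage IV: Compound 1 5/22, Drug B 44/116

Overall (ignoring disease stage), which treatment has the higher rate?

Stage I: Compound 1 97/155 = 62.6%, Drug B 13/19 = 68.4% → Drug B
Stage IV: Compound 1 5/22 = 22.7%, Drug B 44/116 = 37.9% → Drug B
Overall: Compound 1 102/177 = 57.6%, Drug B 57/135 = 42.2% → Compound 1
(Drug B wins every disease group but Compound 1 wins overall — Drug B's patients skew toward the low-rate stage IV group.)

Compound 1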